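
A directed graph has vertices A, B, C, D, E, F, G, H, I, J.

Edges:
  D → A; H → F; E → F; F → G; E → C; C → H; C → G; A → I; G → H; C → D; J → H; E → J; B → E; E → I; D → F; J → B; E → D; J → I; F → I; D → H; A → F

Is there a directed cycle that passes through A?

A lies on a cycle iff there is a path from A back to itself.
Exploring from A, it never reaches itself; equivalently, its strongly connected component is a singleton.

No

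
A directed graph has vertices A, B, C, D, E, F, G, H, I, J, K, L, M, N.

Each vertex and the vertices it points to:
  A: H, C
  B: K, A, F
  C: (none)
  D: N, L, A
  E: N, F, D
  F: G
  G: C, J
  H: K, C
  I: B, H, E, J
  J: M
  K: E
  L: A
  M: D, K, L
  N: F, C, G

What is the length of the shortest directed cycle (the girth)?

For each vertex v, BFS finds the shortest path from v back to v.
The shortest such closed walk is J → M → D → N → G → J, length 5.

5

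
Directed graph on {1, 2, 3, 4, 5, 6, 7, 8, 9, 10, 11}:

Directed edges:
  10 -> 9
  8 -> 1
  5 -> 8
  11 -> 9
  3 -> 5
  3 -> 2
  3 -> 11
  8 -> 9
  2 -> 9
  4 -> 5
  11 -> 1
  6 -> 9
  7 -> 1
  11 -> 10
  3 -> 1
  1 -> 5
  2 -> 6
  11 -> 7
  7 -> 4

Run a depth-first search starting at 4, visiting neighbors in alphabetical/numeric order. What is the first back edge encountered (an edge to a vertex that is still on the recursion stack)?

DFS from 4 (visiting neighbors in alphabetical/numeric order); mark gray on enter, black on exit:
4 gray
  5 gray
    8 gray
      1 gray
        1→5: 5 is gray → back edge
First back edge: 1 → 5.

1→5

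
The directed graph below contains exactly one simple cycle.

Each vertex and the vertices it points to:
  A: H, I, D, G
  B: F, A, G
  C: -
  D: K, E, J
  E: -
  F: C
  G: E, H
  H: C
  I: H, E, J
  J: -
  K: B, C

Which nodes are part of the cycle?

DFS with gray/black marking from B:
B gray
  F gray
    C gray
    C black
  F black
  A gray
    H gray
      H→C: C black — skip
    H black
    I gray
      I→H: H black — skip
      E gray
      E black
      J gray
      J black
    I black
    D gray
      K gray
        K→B: B is gray → back edge
Back edge closes the cycle B → A → D → K → B; its vertices are {A, B, D, K}.

A, B, D, K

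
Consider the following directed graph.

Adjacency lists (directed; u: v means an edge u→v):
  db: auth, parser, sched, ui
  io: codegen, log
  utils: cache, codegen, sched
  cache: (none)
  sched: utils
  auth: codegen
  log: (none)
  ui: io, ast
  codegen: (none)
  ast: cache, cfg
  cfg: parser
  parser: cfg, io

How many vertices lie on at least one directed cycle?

4

A vertex is on a directed cycle iff it belongs to a strongly connected component of size ≥ 2 (or has a self-loop).
The vertices on cycles are {cfg, sched, utils, parser} — 4 in total.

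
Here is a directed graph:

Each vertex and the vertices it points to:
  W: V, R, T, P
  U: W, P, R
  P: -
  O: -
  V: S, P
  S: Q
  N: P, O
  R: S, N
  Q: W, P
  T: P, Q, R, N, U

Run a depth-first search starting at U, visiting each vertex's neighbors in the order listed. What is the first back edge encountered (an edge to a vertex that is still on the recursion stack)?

Q→W

DFS from U (visiting each vertex's neighbors in the order listed); mark gray on enter, black on exit:
U gray
  W gray
    V gray
      S gray
        Q gray
          Q→W: W is gray → back edge
First back edge: Q → W.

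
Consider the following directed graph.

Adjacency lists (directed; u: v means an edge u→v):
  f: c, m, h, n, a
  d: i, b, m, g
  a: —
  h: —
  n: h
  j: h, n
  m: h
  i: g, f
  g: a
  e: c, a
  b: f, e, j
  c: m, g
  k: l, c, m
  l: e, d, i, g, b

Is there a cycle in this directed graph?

No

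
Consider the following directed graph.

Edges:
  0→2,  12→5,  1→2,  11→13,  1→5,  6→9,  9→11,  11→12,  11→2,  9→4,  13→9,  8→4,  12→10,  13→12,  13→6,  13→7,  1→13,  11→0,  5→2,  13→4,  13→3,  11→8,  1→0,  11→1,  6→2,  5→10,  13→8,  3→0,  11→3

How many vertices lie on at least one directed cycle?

A vertex is on a directed cycle iff it belongs to a strongly connected component of size ≥ 2 (or has a self-loop).
The vertices on cycles are {1, 6, 9, 11, 13} — 5 in total.

5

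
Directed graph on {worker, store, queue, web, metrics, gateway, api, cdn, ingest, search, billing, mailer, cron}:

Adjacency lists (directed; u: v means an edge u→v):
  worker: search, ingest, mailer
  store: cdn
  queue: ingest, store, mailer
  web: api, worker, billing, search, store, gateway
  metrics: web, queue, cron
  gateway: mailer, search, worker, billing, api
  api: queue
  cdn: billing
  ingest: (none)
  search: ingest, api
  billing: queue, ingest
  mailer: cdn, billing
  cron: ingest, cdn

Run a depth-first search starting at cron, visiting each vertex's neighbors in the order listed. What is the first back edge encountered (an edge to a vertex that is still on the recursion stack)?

store->cdn

DFS from cron (visiting each vertex's neighbors in the order listed); mark gray on enter, black on exit:
cron gray
  ingest gray
  ingest black
  cdn gray
    billing gray
      queue gray
        queue→ingest: ingest black — skip
        store gray
          store→cdn: cdn is gray → back edge
First back edge: store → cdn.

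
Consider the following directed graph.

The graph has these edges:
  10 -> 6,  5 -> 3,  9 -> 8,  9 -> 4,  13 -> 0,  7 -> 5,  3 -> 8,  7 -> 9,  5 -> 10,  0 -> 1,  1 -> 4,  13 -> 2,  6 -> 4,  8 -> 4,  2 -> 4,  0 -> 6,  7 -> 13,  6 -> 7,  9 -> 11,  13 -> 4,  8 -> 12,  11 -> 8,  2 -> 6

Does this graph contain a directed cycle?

Yes

DFS with white/gray/black marking, starting from 3:
3 gray
  8 gray
    12 gray
    12 black
    4 gray
    4 black
  8 black
3 black
0 gray
  1 gray
    1→4: 4 black — skip
  1 black
  6 gray
    6→4: 4 black — skip
    7 gray
      5 gray
        5→3: 3 black — skip
        10 gray
          10→6: 6 is gray → back edge
Back edge found, so a cycle exists: 6 → 7 → 5 → 10 → 6.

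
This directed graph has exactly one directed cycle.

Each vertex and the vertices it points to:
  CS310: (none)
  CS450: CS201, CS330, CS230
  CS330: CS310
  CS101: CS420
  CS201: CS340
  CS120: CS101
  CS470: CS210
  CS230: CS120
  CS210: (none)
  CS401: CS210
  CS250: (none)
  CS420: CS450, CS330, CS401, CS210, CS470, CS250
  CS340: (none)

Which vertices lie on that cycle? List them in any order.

DFS with gray/black marking from CS420:
CS420 gray
  CS450 gray
    CS201 gray
      CS340 gray
      CS340 black
    CS201 black
    CS330 gray
      CS310 gray
      CS310 black
    CS330 black
    CS230 gray
      CS120 gray
        CS101 gray
          CS101→CS420: CS420 is gray → back edge
Back edge closes the cycle CS420 → CS450 → CS230 → CS120 → CS101 → CS420; its vertices are {CS101, CS120, CS230, CS420, CS450}.

CS101, CS120, CS230, CS420, CS450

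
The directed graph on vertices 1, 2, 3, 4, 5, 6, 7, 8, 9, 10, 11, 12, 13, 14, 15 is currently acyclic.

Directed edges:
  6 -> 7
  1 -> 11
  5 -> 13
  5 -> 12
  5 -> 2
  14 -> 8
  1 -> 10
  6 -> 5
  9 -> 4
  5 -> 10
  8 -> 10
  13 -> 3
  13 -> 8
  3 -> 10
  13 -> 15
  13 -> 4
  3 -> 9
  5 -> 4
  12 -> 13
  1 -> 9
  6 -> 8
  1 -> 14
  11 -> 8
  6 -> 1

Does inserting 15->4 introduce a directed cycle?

No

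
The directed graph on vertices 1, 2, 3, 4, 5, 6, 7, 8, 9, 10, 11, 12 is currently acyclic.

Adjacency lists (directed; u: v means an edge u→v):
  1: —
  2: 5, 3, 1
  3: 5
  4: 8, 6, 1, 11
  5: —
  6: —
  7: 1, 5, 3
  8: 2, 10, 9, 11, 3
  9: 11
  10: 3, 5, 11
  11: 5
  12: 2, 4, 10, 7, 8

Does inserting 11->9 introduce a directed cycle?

Yes

Adding 11→9 creates a cycle iff 9 can already reach 11.
Path from 9: 9 → 11.
So 9 → … → 11 → 9 is a cycle.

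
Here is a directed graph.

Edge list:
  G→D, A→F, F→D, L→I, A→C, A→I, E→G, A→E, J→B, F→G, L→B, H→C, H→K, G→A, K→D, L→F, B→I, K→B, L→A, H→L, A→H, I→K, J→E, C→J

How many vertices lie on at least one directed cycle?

11

A vertex is on a directed cycle iff it belongs to a strongly connected component of size ≥ 2 (or has a self-loop).
The vertices on cycles are {A, B, C, E, F, G, H, I, J, K, L} — 11 in total.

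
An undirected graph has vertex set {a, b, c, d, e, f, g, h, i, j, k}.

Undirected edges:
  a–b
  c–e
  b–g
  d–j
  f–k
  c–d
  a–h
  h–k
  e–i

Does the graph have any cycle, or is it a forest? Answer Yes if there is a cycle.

DFS, tracking each vertex's parent; an edge to a visited non-parent vertex closes a cycle.
Start from g:
visit g (parent –)
  visit b (parent g)
    visit a (parent b)
      a–b: parent, skip
      visit h (parent a)
        h–a: parent, skip
        visit k (parent h)
          visit f (parent k)
            f–k: parent, skip
          k–h: parent, skip
    b–g: parent, skip
visit c (parent –)
  visit d (parent c)
    d–c: parent, skip
    visit j (parent d)
      j–d: parent, skip
  visit e (parent c)
    visit i (parent e)
      i–e: parent, skip
    e–c: parent, skip
No non-parent visited neighbor found — the graph is a forest.

No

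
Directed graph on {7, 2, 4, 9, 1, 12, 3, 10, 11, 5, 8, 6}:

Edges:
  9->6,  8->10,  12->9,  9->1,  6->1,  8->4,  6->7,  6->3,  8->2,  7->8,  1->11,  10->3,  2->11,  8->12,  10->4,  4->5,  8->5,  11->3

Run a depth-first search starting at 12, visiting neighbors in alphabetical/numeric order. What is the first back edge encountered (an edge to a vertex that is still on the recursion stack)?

8->12

DFS from 12 (visiting neighbors in alphabetical/numeric order); mark gray on enter, black on exit:
12 gray
  9 gray
    1 gray
      11 gray
        3 gray
        3 black
      11 black
    1 black
    6 gray
      6→1: 1 black — skip
      6→3: 3 black — skip
      7 gray
        8 gray
          2 gray
            2→11: 11 black — skip
          2 black
          4 gray
            5 gray
            5 black
          4 black
          8→5: 5 black — skip
          10 gray
            10→3: 3 black — skip
            10→4: 4 black — skip
          10 black
          8→12: 12 is gray → back edge
First back edge: 8 → 12.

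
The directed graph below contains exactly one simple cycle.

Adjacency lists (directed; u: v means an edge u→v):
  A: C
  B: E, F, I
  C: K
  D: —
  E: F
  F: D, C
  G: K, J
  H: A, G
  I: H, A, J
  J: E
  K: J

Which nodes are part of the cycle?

DFS with gray/black marking from F:
F gray
  D gray
  D black
  C gray
    K gray
      J gray
        E gray
          E→F: F is gray → back edge
Back edge closes the cycle F → C → K → J → E → F; its vertices are {C, E, F, J, K}.

C, E, F, J, K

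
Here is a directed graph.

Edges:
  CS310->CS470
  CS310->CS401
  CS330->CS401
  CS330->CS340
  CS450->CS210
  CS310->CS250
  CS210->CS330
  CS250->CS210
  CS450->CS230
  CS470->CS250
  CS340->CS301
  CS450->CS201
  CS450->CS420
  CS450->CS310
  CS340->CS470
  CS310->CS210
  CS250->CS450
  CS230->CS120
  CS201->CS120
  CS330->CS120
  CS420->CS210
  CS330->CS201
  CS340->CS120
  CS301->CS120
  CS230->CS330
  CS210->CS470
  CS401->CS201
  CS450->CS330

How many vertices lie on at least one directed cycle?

A vertex is on a directed cycle iff it belongs to a strongly connected component of size ≥ 2 (or has a self-loop).
The vertices on cycles are {CS210, CS230, CS250, CS310, CS330, CS340, CS420, CS450, CS470} — 9 in total.

9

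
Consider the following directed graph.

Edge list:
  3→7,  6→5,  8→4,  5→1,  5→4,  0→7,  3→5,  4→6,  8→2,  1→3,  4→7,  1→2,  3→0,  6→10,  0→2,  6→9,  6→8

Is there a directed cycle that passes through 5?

Yes

5 is on a cycle iff 5 can reach itself via ≥1 edge.
5 → 1 → 3 → 5 — yes.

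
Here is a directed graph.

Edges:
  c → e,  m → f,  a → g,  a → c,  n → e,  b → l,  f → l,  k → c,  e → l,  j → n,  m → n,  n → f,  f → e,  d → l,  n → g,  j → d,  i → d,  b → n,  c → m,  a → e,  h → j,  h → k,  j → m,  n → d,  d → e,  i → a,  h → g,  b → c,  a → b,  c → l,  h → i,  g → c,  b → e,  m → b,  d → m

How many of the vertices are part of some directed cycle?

6

A vertex is on a directed cycle iff it belongs to a strongly connected component of size ≥ 2 (or has a self-loop).
The vertices on cycles are {b, c, d, g, m, n} — 6 in total.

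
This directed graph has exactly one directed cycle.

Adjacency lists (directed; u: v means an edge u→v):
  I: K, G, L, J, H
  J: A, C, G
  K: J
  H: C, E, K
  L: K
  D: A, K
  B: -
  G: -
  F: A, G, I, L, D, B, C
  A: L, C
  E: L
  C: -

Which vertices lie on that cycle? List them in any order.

A, J, K, L

DFS with gray/black marking from J:
J gray
  A gray
    L gray
      K gray
        K→J: J is gray → back edge
Back edge closes the cycle J → A → L → K → J; its vertices are {A, J, K, L}.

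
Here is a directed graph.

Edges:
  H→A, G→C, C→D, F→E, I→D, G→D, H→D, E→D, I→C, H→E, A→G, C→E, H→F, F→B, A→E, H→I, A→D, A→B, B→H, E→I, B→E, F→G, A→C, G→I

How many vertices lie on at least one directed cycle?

A vertex is on a directed cycle iff it belongs to a strongly connected component of size ≥ 2 (or has a self-loop).
The vertices on cycles are {A, B, C, E, F, H, I} — 7 in total.

7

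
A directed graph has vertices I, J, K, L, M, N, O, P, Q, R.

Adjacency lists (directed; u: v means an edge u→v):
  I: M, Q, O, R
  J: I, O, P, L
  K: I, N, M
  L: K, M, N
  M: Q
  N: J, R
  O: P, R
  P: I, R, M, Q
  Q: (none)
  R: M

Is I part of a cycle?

Yes

I is on a cycle iff I can reach itself via ≥1 edge.
I → O → P → I — yes.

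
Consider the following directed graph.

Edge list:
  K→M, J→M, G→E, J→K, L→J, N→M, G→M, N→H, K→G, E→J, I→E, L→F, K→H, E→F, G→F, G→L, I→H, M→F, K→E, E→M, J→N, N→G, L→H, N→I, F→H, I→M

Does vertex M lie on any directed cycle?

No

M lies on a cycle iff there is a path from M back to itself.
Exploring from M, it never reaches itself; equivalently, its strongly connected component is a singleton.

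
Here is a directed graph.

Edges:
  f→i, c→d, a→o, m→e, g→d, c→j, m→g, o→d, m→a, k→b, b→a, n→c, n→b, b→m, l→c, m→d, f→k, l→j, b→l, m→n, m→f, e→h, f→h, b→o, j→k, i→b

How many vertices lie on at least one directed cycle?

A vertex is on a directed cycle iff it belongs to a strongly connected component of size ≥ 2 (or has a self-loop).
The vertices on cycles are {b, c, f, i, j, k, l, m, n} — 9 in total.

9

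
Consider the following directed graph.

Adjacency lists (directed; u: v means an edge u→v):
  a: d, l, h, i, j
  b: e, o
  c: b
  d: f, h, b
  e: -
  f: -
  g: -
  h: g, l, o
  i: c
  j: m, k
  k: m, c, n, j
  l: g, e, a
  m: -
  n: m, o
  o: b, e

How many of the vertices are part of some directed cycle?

8

A vertex is on a directed cycle iff it belongs to a strongly connected component of size ≥ 2 (or has a self-loop).
The vertices on cycles are {a, b, d, h, j, k, l, o} — 8 in total.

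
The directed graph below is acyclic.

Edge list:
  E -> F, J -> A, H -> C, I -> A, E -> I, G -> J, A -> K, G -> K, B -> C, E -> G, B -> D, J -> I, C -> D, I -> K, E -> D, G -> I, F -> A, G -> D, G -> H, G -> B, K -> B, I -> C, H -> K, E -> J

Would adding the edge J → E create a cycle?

Yes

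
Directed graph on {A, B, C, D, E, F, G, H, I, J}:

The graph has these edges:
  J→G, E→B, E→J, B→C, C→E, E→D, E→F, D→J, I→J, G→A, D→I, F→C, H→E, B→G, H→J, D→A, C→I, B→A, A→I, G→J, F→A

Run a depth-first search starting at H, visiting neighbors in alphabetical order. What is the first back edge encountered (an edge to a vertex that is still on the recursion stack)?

G→A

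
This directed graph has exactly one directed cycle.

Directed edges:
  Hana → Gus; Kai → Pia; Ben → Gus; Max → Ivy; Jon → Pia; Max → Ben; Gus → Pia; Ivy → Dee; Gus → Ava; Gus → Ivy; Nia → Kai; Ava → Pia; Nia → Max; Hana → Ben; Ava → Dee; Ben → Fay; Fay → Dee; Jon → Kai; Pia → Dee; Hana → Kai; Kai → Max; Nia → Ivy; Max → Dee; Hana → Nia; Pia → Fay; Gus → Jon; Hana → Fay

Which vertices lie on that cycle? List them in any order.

Ben, Gus, Jon, Kai, Max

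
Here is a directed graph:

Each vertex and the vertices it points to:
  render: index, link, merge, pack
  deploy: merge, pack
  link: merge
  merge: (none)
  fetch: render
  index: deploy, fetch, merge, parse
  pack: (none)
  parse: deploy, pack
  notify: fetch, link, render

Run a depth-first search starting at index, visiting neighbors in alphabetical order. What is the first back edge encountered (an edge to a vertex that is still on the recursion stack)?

DFS from index (visiting neighbors in alphabetical order); mark gray on enter, black on exit:
index gray
  deploy gray
    merge gray
    merge black
    pack gray
    pack black
  deploy black
  fetch gray
    render gray
      render→index: index is gray → back edge
First back edge: render → index.

render→index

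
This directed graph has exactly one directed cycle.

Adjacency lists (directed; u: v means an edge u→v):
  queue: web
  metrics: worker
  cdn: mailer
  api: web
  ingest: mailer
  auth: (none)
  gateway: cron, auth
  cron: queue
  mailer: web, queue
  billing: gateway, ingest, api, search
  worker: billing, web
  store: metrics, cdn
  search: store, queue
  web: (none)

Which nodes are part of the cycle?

store, search, worker, billing, metrics

DFS with gray/black marking from billing:
billing gray
  gateway gray
    cron gray
      queue gray
        web gray
        web black
      queue black
    cron black
    auth gray
    auth black
  gateway black
  ingest gray
    mailer gray
      mailer→web: web black — skip
      mailer→queue: queue black — skip
    mailer black
  ingest black
  api gray
    api→web: web black — skip
  api black
  search gray
    store gray
      metrics gray
        worker gray
          worker→billing: billing is gray → back edge
Back edge closes the cycle billing → search → store → metrics → worker → billing; its vertices are {store, search, worker, billing, metrics}.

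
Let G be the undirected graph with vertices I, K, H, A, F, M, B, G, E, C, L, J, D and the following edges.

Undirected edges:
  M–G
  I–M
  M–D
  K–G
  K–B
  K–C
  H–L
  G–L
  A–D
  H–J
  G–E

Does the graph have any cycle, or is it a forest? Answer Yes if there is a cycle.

No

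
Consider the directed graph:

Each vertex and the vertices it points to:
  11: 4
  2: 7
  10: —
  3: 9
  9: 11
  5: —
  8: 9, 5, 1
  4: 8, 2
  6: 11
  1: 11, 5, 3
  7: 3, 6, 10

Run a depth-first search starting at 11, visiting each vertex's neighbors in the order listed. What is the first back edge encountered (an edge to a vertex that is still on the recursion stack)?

9->11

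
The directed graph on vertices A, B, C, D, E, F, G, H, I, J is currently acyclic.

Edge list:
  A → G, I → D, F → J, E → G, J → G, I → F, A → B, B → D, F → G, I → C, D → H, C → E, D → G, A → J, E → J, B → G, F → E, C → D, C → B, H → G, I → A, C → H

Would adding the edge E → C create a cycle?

Yes

Adding E→C creates a cycle iff C can already reach E.
Path from C: C → E.
So C → … → E → C is a cycle.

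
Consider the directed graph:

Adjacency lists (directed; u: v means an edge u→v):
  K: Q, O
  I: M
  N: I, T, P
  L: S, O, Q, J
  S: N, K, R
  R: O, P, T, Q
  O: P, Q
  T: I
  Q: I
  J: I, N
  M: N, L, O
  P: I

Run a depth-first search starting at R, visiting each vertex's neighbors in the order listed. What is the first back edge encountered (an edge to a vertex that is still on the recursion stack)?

DFS from R (visiting each vertex's neighbors in the order listed); mark gray on enter, black on exit:
R gray
  O gray
    P gray
      I gray
        M gray
          N gray
            N→I: I is gray → back edge
First back edge: N → I.

N->I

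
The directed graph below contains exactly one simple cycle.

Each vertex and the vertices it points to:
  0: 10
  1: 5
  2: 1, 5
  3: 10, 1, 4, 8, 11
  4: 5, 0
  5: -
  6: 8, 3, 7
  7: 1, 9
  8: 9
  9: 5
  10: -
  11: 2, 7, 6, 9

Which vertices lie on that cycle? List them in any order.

DFS with gray/black marking from 11:
11 gray
  2 gray
    1 gray
      5 gray
      5 black
    1 black
    2→5: 5 black — skip
  2 black
  7 gray
    7→1: 1 black — skip
    9 gray
      9→5: 5 black — skip
    9 black
  7 black
  6 gray
    8 gray
      8→9: 9 black — skip
    8 black
    3 gray
      10 gray
      10 black
      3→1: 1 black — skip
      4 gray
        4→5: 5 black — skip
        0 gray
          0→10: 10 black — skip
        0 black
      4 black
      3→8: 8 black — skip
      3→11: 11 is gray → back edge
Back edge closes the cycle 11 → 6 → 3 → 11; its vertices are {3, 6, 11}.

3, 6, 11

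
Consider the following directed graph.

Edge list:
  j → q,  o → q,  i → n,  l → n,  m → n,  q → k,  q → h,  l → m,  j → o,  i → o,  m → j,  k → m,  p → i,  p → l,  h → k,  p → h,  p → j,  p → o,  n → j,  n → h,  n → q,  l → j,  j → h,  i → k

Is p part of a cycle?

No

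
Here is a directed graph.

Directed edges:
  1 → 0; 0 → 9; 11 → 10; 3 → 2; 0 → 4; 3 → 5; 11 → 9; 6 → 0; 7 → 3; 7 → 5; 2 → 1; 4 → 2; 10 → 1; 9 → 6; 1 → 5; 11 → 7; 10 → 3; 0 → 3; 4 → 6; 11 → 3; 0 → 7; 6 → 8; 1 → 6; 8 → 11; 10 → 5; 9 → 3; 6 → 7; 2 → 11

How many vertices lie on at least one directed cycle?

11

A vertex is on a directed cycle iff it belongs to a strongly connected component of size ≥ 2 (or has a self-loop).
The vertices on cycles are {0, 1, 2, 3, 4, 6, 7, 8, 9, 10, 11} — 11 in total.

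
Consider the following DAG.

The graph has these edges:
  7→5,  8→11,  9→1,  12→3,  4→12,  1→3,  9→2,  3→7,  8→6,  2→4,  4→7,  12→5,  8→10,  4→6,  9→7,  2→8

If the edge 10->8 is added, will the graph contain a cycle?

Yes

Adding 10→8 creates a cycle iff 8 can already reach 10.
Path from 8: 8 → 10.
So 8 → … → 10 → 8 is a cycle.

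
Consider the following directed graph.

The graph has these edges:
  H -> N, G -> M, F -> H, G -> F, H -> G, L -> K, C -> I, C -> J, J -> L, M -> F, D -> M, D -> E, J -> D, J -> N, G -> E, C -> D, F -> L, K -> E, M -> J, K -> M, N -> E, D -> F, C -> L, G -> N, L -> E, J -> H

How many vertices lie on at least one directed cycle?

A vertex is on a directed cycle iff it belongs to a strongly connected component of size ≥ 2 (or has a self-loop).
The vertices on cycles are {D, F, G, H, J, K, L, M} — 8 in total.

8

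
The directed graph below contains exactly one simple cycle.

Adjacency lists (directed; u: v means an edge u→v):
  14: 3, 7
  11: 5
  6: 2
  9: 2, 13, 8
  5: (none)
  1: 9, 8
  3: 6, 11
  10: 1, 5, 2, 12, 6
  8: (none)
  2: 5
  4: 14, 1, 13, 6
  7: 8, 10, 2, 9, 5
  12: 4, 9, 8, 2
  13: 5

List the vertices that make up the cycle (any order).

DFS with gray/black marking from 14:
14 gray
  3 gray
    6 gray
      2 gray
        5 gray
        5 black
      2 black
    6 black
    11 gray
      11→5: 5 black — skip
    11 black
  3 black
  7 gray
    8 gray
    8 black
    10 gray
      1 gray
        9 gray
          9→2: 2 black — skip
          13 gray
            13→5: 5 black — skip
          13 black
          9→8: 8 black — skip
        9 black
        1→8: 8 black — skip
      1 black
      10→5: 5 black — skip
      10→2: 2 black — skip
      12 gray
        4 gray
          4→14: 14 is gray → back edge
Back edge closes the cycle 14 → 7 → 10 → 12 → 4 → 14; its vertices are {4, 7, 10, 12, 14}.

4, 7, 10, 12, 14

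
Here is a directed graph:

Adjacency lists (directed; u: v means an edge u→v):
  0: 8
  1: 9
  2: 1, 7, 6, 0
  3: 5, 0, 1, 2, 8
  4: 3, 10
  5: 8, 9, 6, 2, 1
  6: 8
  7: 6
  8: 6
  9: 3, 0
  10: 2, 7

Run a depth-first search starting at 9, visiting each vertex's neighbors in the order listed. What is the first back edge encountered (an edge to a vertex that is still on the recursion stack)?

DFS from 9 (visiting each vertex's neighbors in the order listed); mark gray on enter, black on exit:
9 gray
  3 gray
    5 gray
      8 gray
        6 gray
          6→8: 8 is gray → back edge
First back edge: 6 → 8.

6→8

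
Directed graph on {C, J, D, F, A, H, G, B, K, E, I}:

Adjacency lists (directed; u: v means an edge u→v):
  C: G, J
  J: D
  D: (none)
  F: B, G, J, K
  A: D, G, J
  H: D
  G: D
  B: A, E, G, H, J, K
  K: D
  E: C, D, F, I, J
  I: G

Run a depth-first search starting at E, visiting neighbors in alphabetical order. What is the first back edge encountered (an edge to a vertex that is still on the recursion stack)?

B→E

DFS from E (visiting neighbors in alphabetical order); mark gray on enter, black on exit:
E gray
  C gray
    G gray
      D gray
      D black
    G black
    J gray
      J→D: D black — skip
    J black
  C black
  E→D: D black — skip
  F gray
    B gray
      A gray
        A→D: D black — skip
        A→G: G black — skip
        A→J: J black — skip
      A black
      B→E: E is gray → back edge
First back edge: B → E.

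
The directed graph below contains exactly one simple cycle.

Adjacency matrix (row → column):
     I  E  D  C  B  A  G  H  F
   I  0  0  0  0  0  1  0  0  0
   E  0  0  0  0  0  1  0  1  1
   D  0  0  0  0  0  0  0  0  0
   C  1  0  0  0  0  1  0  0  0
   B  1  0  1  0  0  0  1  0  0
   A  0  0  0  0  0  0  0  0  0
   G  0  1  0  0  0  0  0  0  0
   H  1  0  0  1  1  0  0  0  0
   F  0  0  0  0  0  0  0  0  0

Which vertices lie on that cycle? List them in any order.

DFS with gray/black marking from B:
B gray
  I gray
    A gray
    A black
  I black
  G gray
    E gray
      F gray
      F black
      E→A: A black — skip
      H gray
        H→B: B is gray → back edge
Back edge closes the cycle B → G → E → H → B; its vertices are {B, E, G, H}.

B, E, G, H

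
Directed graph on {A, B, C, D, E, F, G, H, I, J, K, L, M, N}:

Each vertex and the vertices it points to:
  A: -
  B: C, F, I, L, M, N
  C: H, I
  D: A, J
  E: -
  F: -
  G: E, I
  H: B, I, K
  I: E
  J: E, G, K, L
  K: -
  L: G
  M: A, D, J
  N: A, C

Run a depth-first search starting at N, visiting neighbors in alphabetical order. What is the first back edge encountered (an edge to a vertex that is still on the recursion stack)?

DFS from N (visiting neighbors in alphabetical order); mark gray on enter, black on exit:
N gray
  A gray
  A black
  C gray
    H gray
      B gray
        B→C: C is gray → back edge
First back edge: B → C.

B->C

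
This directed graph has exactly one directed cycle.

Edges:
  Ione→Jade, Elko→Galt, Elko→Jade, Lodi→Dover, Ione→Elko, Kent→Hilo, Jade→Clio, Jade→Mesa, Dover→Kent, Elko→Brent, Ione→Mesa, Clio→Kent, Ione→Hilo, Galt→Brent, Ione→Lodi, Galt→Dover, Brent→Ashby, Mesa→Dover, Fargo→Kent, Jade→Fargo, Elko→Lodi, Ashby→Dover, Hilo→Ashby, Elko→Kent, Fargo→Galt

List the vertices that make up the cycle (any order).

DFS with gray/black marking from Hilo:
Hilo gray
  Ashby gray
    Dover gray
      Kent gray
        Kent→Hilo: Hilo is gray → back edge
Back edge closes the cycle Hilo → Ashby → Dover → Kent → Hilo; its vertices are {Hilo, Kent, Ashby, Dover}.

Hilo, Kent, Ashby, Dover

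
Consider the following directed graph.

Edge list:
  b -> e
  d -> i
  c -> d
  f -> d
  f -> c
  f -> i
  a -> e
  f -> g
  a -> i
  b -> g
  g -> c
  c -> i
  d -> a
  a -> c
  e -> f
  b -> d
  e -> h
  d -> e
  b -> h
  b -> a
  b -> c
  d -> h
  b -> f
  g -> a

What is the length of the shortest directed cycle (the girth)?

3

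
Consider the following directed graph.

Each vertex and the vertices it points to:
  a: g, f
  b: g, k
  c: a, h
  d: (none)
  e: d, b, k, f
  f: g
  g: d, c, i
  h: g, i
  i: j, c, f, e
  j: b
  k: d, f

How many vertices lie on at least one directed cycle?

10

A vertex is on a directed cycle iff it belongs to a strongly connected component of size ≥ 2 (or has a self-loop).
The vertices on cycles are {a, b, c, e, f, g, h, i, j, k} — 10 in total.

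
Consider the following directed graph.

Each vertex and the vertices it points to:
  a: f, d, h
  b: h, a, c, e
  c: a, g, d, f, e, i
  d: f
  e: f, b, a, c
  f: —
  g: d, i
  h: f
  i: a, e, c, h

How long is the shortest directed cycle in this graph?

2

For each vertex v, BFS finds the shortest path from v back to v.
The shortest such closed walk is b → e → b, length 2.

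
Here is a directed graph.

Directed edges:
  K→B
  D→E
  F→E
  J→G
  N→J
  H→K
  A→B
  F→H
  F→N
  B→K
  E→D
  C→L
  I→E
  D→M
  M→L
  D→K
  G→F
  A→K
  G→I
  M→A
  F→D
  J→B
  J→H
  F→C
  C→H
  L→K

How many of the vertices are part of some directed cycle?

A vertex is on a directed cycle iff it belongs to a strongly connected component of size ≥ 2 (or has a self-loop).
The vertices on cycles are {B, D, E, F, G, J, K, N} — 8 in total.

8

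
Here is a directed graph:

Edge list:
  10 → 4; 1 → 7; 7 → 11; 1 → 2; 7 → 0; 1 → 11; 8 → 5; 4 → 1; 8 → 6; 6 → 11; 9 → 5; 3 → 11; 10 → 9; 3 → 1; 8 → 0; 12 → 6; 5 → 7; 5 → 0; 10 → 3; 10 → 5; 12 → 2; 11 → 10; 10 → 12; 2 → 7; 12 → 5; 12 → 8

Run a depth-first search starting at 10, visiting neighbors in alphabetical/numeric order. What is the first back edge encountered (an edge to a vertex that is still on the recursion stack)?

11→10

DFS from 10 (visiting neighbors in alphabetical/numeric order); mark gray on enter, black on exit:
10 gray
  3 gray
    1 gray
      2 gray
        7 gray
          0 gray
          0 black
          11 gray
            11→10: 10 is gray → back edge
First back edge: 11 → 10.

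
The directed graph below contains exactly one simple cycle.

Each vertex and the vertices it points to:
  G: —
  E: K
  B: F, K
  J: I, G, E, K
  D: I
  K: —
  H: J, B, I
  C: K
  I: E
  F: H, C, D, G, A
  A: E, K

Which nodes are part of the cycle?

DFS with gray/black marking from B:
B gray
  F gray
    H gray
      J gray
        I gray
          E gray
            K gray
            K black
          E black
        I black
        G gray
        G black
        J→E: E black — skip
        J→K: K black — skip
      J black
      H→B: B is gray → back edge
Back edge closes the cycle B → F → H → B; its vertices are {B, F, H}.

B, F, H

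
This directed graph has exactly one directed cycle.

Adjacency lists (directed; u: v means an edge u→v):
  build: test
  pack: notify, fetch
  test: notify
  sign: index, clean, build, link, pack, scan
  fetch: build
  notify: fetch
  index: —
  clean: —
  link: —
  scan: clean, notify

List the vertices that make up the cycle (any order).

DFS with gray/black marking from build:
build gray
  test gray
    notify gray
      fetch gray
        fetch→build: build is gray → back edge
Back edge closes the cycle build → test → notify → fetch → build; its vertices are {test, build, fetch, notify}.

test, build, fetch, notify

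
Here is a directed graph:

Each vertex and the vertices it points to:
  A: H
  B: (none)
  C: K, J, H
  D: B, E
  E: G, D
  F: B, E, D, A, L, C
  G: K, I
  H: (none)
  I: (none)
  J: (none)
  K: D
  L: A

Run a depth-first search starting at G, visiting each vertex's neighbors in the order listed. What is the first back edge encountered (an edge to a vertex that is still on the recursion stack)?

DFS from G (visiting each vertex's neighbors in the order listed); mark gray on enter, black on exit:
G gray
  K gray
    D gray
      B gray
      B black
      E gray
        E→G: G is gray → back edge
First back edge: E → G.

E→G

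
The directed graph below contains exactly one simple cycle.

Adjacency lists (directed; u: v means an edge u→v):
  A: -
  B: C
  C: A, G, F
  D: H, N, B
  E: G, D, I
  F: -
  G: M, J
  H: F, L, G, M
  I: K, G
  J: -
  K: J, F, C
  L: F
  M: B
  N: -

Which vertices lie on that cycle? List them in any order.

DFS with gray/black marking from G:
G gray
  M gray
    B gray
      C gray
        A gray
        A black
        C→G: G is gray → back edge
Back edge closes the cycle G → M → B → C → G; its vertices are {B, C, G, M}.

B, C, G, M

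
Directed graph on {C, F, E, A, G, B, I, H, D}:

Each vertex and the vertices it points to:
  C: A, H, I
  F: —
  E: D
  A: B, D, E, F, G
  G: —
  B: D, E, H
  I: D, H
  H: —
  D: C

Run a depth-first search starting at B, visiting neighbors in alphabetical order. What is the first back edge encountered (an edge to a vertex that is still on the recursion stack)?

A→B

DFS from B (visiting neighbors in alphabetical order); mark gray on enter, black on exit:
B gray
  D gray
    C gray
      A gray
        A→B: B is gray → back edge
First back edge: A → B.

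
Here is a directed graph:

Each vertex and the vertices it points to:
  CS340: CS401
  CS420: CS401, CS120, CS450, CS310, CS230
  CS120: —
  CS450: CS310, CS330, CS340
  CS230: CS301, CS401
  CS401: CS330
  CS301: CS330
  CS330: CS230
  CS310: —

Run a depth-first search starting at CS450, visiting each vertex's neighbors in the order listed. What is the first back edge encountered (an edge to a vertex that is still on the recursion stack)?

CS301->CS330

DFS from CS450 (visiting each vertex's neighbors in the order listed); mark gray on enter, black on exit:
CS450 gray
  CS310 gray
  CS310 black
  CS330 gray
    CS230 gray
      CS301 gray
        CS301→CS330: CS330 is gray → back edge
First back edge: CS301 → CS330.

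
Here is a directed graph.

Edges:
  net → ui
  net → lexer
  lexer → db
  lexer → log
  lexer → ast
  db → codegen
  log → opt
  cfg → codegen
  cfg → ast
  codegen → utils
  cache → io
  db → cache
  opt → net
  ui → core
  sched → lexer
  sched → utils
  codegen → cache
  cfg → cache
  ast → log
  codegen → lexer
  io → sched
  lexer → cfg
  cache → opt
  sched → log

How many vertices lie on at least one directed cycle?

A vertex is on a directed cycle iff it belongs to a strongly connected component of size ≥ 2 (or has a self-loop).
The vertices on cycles are {db, io, ast, cfg, log, net, opt, cache, lexer, sched, codegen} — 11 in total.

11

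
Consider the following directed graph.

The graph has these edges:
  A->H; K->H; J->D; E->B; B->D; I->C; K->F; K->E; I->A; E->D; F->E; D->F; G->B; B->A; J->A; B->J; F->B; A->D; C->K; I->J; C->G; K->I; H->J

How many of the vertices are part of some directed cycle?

10

A vertex is on a directed cycle iff it belongs to a strongly connected component of size ≥ 2 (or has a self-loop).
The vertices on cycles are {A, B, C, D, E, F, H, I, J, K} — 10 in total.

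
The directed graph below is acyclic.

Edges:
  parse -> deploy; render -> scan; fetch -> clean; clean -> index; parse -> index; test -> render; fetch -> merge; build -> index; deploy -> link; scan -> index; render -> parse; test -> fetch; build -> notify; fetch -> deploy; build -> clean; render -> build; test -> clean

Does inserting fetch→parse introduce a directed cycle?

Adding fetch→parse creates a cycle iff parse can already reach fetch.
Explore from parse: no path reaches fetch. The graph stays acyclic.

No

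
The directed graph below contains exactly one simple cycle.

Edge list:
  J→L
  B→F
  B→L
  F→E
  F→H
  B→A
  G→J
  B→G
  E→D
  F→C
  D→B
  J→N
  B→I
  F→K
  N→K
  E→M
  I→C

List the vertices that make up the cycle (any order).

B, D, E, F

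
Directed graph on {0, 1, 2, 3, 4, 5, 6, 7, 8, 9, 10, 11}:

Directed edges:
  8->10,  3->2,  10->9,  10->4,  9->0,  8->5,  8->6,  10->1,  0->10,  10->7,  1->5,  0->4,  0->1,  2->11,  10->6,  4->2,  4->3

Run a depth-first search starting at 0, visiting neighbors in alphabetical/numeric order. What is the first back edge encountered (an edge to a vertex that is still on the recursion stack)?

DFS from 0 (visiting neighbors in alphabetical/numeric order); mark gray on enter, black on exit:
0 gray
  1 gray
    5 gray
    5 black
  1 black
  4 gray
    2 gray
      11 gray
      11 black
    2 black
    3 gray
      3→2: 2 black — skip
    3 black
  4 black
  10 gray
    10→1: 1 black — skip
    10→4: 4 black — skip
    6 gray
    6 black
    7 gray
    7 black
    9 gray
      9→0: 0 is gray → back edge
First back edge: 9 → 0.

9->0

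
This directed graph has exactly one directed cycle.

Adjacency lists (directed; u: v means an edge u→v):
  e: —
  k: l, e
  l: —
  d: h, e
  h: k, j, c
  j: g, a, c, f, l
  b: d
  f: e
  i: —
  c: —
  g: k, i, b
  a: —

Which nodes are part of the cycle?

DFS with gray/black marking from h:
h gray
  k gray
    l gray
    l black
    e gray
    e black
  k black
  j gray
    g gray
      g→k: k black — skip
      i gray
      i black
      b gray
        d gray
          d→h: h is gray → back edge
Back edge closes the cycle h → j → g → b → d → h; its vertices are {b, d, g, h, j}.

b, d, g, h, j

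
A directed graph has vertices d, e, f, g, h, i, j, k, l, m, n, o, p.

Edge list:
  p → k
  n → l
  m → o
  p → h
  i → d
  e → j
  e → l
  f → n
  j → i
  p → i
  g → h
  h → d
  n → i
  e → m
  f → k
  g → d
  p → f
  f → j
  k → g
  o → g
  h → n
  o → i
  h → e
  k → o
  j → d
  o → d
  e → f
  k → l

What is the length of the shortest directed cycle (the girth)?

For each vertex v, BFS finds the shortest path from v back to v.
The shortest such closed walk is h → e → m → o → g → h, length 5.

5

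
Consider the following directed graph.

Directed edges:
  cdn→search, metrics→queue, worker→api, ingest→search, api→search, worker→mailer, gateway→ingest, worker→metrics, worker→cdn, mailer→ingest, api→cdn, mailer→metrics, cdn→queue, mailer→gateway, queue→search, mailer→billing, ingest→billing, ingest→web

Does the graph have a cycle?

DFS with white/gray/black marking, starting from gateway:
gateway gray
  ingest gray
    billing gray
    billing black
    search gray
    search black
    web gray
    web black
  ingest black
gateway black
api gray
  api→search: search black — skip
  cdn gray
    queue gray
      queue→search: search black — skip
    queue black
    cdn→search: search black — skip
  cdn black
api black
worker gray
  metrics gray
    metrics→queue: queue black — skip
  metrics black
  worker→cdn: cdn black — skip
  worker→api: api black — skip
  mailer gray
    mailer→gateway: gateway black — skip
    mailer→metrics: metrics black — skip
    mailer→billing: billing black — skip
    mailer→ingest: ingest black — skip
  mailer black
worker black
Every edge goes to a white or black vertex — no back edge, so the graph is acyclic.

No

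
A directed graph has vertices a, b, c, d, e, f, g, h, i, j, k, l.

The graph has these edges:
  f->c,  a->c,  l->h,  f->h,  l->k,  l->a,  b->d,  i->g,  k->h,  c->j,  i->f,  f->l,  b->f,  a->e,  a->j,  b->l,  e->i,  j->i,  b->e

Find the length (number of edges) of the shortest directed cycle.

For each vertex v, BFS finds the shortest path from v back to v.
The shortest such closed walk is f → c → j → i → f, length 4.

4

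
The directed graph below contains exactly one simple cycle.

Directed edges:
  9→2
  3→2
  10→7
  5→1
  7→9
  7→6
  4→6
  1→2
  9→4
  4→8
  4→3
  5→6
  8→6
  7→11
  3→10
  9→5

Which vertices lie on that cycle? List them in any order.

DFS with gray/black marking from 7:
7 gray
  11 gray
  11 black
  6 gray
  6 black
  9 gray
    4 gray
      3 gray
        10 gray
          10→7: 7 is gray → back edge
Back edge closes the cycle 7 → 9 → 4 → 3 → 10 → 7; its vertices are {3, 4, 7, 9, 10}.

3, 4, 7, 9, 10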